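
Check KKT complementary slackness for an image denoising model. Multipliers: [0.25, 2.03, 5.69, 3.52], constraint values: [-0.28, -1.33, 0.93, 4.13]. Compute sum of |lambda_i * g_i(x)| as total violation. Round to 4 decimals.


KKT complementary slackness check:
lambda_1 * g_1 = 0.25 * -0.28 = -0.07
lambda_2 * g_2 = 2.03 * -1.33 = -2.6999
lambda_3 * g_3 = 5.69 * 0.93 = 5.2917
lambda_4 * g_4 = 3.52 * 4.13 = 14.5376
Total violation = 0.07 + 2.6999 + 5.2917 + 14.5376 = 22.5992


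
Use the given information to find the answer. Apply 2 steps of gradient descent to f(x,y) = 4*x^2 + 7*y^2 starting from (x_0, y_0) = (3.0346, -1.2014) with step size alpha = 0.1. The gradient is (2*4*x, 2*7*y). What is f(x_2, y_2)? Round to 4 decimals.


Gradient descent on f(x,y) = 4*x^2 + 7*y^2.
Starting point: (3.0346, -1.2014), alpha = 0.1
Step 1: grad_x = 2*4*3.0346 = 24.2768, grad_y = 2*7*-1.2014 = -16.8196
  x_1 = 3.0346 - 0.1*24.2768 = 0.6069
  y_1 = -1.2014 - 0.1*-16.8196 = 0.4806
Step 2: grad_x = 2*4*0.6069 = 4.8554, grad_y = 2*7*0.4806 = 6.7278
  x_2 = 0.6069 - 0.1*4.8554 = 0.1214
  y_2 = 0.4806 - 0.1*6.7278 = -0.1922
f(0.1214, -0.1922) = 4*0.1214^2 + 7*(-0.1922)^2 = 0.3176


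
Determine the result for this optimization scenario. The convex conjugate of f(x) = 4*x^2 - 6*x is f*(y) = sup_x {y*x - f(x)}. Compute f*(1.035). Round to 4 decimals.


f*(y) = sup_x {y*x - a*x^2 - b*x} = sup_x {(y-b)*x - a*x^2}
FOC: (y - b) - 2a*x = 0 => x* = (y - b)/(2a)
x* = (1.035 + 6)/(2*4) = 0.8794
f*(1.035) = (y-b)^2/(4a) = (1.035 + 6)^2/(4*4)
= 49.4912/16 = 3.0932


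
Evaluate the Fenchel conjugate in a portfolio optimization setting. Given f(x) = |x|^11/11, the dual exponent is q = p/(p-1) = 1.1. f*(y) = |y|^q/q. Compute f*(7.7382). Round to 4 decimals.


The conjugate exponent q satisfies 1/p + 1/q = 1.
p = 11, so q = 11/(11 - 1) = 1.1
|y|^q = 7.7382^1.1 = 9.4952
f*(7.7382) = 9.4952 / 1.1 = 8.632


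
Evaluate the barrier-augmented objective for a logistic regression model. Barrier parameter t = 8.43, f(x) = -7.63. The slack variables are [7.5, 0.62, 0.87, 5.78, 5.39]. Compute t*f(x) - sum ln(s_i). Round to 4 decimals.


Step 1: Compute log-barrier.
ln values: [2.0149, -0.478, -0.1393, 1.7544, 1.6845]
phi = -(2.0149 - 0.478 - 0.1393 + 1.7544 + 1.6845) = -4.8366
Step 2: Compute augmented objective.
t*f(x) = 8.43*-7.63 = -64.3209
Total = -64.3209 - 4.8366 = -69.1575


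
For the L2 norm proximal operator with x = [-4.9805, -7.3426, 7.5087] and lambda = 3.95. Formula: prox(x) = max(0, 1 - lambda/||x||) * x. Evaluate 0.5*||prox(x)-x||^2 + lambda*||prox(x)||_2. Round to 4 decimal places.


Step 1: Compute ||x||.
||x|| = 11.6232
Step 2: Compute scaling factor.
scale = max(0, 1 - 3.95/11.6232) = 0.6602
Step 3: prox(x) = [-3.2879, -4.8473, 4.957]
||prox(x)|| = 7.6732
Step 4: Proximal objective.
0.5*||prox-x||^2 = 7.8013
lambda*||prox|| = 30.3091
Total = 38.1106


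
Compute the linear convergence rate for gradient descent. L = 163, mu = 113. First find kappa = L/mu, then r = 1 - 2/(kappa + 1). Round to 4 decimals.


Step 1: Compute the condition number.
kappa = L/mu = 163/113 = 1.4425
Step 2: Compute the convergence rate.
r = 1 - 2/(kappa + 1) = 1 - 2*mu/(L + mu) = (L - mu)/(L + mu) = 50/276 = 0.1812


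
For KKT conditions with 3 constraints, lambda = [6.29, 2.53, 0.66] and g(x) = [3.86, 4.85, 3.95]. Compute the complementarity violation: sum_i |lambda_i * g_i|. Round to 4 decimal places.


KKT complementary slackness check:
lambda_1 * g_1 = 6.29 * 3.86 = 24.2794
lambda_2 * g_2 = 2.53 * 4.85 = 12.2705
lambda_3 * g_3 = 0.66 * 3.95 = 2.607
Total violation = 24.2794 + 12.2705 + 2.607 = 39.1569


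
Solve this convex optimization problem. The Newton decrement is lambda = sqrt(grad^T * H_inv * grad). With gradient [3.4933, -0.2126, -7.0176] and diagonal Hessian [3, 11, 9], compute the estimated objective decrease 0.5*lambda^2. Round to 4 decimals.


Step 1: H is diagonal, so H^(-1) * g = [1.1644, -0.0193, -0.7797].
Step 2: g^T H^(-1) g = sum_i g_i^2 / H_ii
  = (3.4933)^2/3 + (-0.2126)^2/11 + (-7.0176)^2/9
  = 4.0677 + 0.0041 + 5.4719 = 9.5437
Step 3: Objective decrease = 0.5 * g^T H^(-1) g = 4.7718


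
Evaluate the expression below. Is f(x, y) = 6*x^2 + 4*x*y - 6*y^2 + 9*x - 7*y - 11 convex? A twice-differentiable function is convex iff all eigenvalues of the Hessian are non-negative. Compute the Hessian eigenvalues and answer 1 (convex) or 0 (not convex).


The Hessian of f(x,y) = 6*x^2 + 4*x*y - 6*y^2 + 9*x - 7*y - 11 is:
H = [[12, 4], [4, -12]]
Trace = 12 - 12 = 0
Determinant = 12*-12 - (4)^2 = -160
Discriminant = (0)^2 - 4*-160 = 640.0
Eigenvalues: lambda_1 = -12.6491, lambda_2 = 12.6491
The function is not convex.

0


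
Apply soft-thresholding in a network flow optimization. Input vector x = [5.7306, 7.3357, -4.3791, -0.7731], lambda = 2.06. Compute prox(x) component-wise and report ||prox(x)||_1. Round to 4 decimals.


Soft-thresholding with lambda = 2.06:
prox(5.7306) = sign(5.7306)*max(|5.7306| - 2.06, 0) = 3.6706
prox(7.3357) = sign(7.3357)*max(|7.3357| - 2.06, 0) = 5.2757
prox(-4.3791) = sign(-4.3791)*max(|-4.3791| - 2.06, 0) = -2.3191
prox(-0.7731) = sign(-0.7731)*max(|-0.7731| - 2.06, 0) = 0.0
prox(x) = [3.6706, 5.2757, -2.3191, 0.0]
||prox(x)||_1 = 3.6706 + 5.2757 + 2.3191 + 0.0 = 11.2654


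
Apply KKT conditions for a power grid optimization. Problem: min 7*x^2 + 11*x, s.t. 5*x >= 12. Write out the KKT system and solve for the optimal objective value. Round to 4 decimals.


Step 1: Try lambda = 0 (constraint inactive).
x_unc = -11/(2*7) = -0.7857
Check: 5*-0.7857 = -3.9285 < 12 -- violated!
Step 2: Constraint must be active: 5*x = 12
x* = 12/5 = 2.4
lambda = (2*7*2.4 + 11)/5 = 8.92
Step 3: Compute optimal value.
f(x*) = 7*2.4^2 + 11*2.4 = 66.72


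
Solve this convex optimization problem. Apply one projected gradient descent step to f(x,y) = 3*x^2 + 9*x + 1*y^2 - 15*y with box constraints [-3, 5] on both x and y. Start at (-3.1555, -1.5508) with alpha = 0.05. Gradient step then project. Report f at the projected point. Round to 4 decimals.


Step 1: Compute gradient at (-3.1555, -1.5508).
grad_x = 2*3*-3.1555 + 9 = -9.933
grad_y = 2*1*-1.5508 - 15 = -18.1016
Step 2: Gradient step.
x_raw = -3.1555 - 0.05*-9.933 = -2.6589
y_raw = -1.5508 - 0.05*-18.1016 = -0.6457
Step 3: Project onto [-3, 5].
x_proj = clip(-2.6589) = -2.6589
y_proj = clip(-0.6457) = -0.6457
Step 4: Evaluate f.
f(-2.6589, -0.6457) = 7.3816


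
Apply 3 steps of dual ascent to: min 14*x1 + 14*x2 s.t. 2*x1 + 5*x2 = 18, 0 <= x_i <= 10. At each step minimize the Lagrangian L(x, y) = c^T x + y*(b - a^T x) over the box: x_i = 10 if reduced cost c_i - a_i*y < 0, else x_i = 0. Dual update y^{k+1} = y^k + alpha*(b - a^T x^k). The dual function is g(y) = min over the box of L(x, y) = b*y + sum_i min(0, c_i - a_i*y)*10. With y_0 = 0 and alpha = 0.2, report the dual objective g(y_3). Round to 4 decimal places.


Dual ascent for LP: min 14*x1 + 14*x2, 2*x1 + 5*x2 = 18, 0 <= x_i <= 10
Step 1: y^k = 0.0, reduced costs: (14.0, 14.0)
  x^k = (0.0, 0.0), subgradient = b - a^T x = 18.0
  y^{k+1} = 0.0 + 0.2*18.0 = 3.6
Step 2: y^k = 3.6, reduced costs: (6.8, -4.0)
  x^k = (0.0, 10.0), subgradient = b - a^T x = -32.0
  y^{k+1} = 3.6 + 0.2*-32.0 = -2.8
Step 3: y^k = -2.8, reduced costs: (19.6, 28.0)
  x^k = (0.0, 0.0), subgradient = b - a^T x = 18.0
  y^{k+1} = -2.8 + 0.2*18.0 = 0.8
Dual objective at y_3 = 0.8: reduced costs (12.4, 10.0), box minimizer x = (0.0, 0.0)
g(y_3) = b*y + (c1 - a1*y)*x1 + (c2 - a2*y)*x2 = 18*0.8 + 12.4*0.0 + 10.0*0.0 = 14.4 + 0.0 + 0.0 = 14.4


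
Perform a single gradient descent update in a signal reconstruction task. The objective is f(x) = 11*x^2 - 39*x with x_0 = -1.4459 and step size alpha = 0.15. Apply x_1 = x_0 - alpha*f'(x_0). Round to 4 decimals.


We compute the gradient at x_0 and apply the update.
f'(x) = 22*x - 39
f'(-1.4459) = 22*-1.4459 - 39 = -70.8098
x_1 = -1.4459 - 0.15*-70.8098 = 9.1756


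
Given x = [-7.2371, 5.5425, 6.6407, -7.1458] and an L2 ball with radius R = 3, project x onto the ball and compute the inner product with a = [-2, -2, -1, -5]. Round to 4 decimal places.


Step 1: Compute ||x|| (intermediates to 6 decimals).
||x|| = sqrt((-7.2371)^2 + 5.5425^2 + 6.6407^2 + (-7.1458)^2) = 13.351265
Step 2: Project.
Since ||x|| > R, scale = R/||x|| = 3/13.351265 = 0.224698, proj(x) = scale * x
proj(x) = [-1.626162, 1.245389, 1.492152, -1.605647]
Step 3: Dot product.
a^T * proj(x) = -2*(-1.626162) - 2*1.245389 - 1*1.492152 - 5*(-1.605647) = 7.2976


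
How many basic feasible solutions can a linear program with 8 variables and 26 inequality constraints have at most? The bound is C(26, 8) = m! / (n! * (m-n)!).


Each vertex corresponds to some choice of n active constraints out of m, so the number of vertices is at most C(m, n) = m! / (n!(m-n)!).
m = 26, n = 8
Numerator: 26 * 25 * 24 * 23 * 22 * 21 * 20 * 19
Denominator: 8! = 40320
C(26, 8) = 1562275


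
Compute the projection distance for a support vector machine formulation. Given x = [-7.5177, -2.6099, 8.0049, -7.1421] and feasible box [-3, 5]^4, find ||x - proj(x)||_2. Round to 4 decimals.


Project each component onto [-3, 5].
clip(-7.5177) = -3.0, clip(-2.6099) = -2.6099, clip(8.0049) = 5.0, clip(-7.1421) = -3.0
Projection = [-3.0, -2.6099, 5.0, -3.0]
Squared diffs: [20.4096, 0.0, 9.0294, 17.157]
Distance = sqrt(46.596) = 6.8261


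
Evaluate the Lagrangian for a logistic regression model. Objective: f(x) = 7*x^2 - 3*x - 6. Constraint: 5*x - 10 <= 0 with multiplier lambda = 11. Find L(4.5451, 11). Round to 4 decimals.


Step 1: Evaluate f(x).
f(4.5451) = 7*4.5451^2 - 3*4.5451 - 6 = 124.9702
Step 2: Evaluate g(x).
g(4.5451) = 5*4.5451 - 10 = 12.7255
Step 3: Compute Lagrangian.
L = 124.9702 + 11*12.7255 = 264.9507


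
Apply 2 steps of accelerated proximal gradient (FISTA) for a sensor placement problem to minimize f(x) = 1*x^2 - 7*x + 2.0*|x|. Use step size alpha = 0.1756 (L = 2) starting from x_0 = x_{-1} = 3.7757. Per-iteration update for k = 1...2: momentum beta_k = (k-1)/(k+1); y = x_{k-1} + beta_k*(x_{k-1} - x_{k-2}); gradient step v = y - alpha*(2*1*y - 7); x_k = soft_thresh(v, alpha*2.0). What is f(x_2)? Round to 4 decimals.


FISTA on f(x) = 1*x^2 - 7*x + 2.0*|x|
L = 2, alpha = 0.1756
Iteration 1: beta = 0.0, y = 3.7757 + 0.0*(3.7757 - 3.7757) = 3.7757
  grad(y) = 0.5514, v = y - alpha*grad = 3.6789
  prox(v) = soft_thresh(3.6789, 0.3512) = 3.3277
Iteration 2: beta = 0.3333, y = 3.3277 + 0.3333*(3.3277 - 3.7757) = 3.1783
  grad(y) = -0.6433, v = y - alpha*grad = 3.2913
  prox(v) = soft_thresh(3.2913, 0.3512) = 2.9401
f(x_2) = 1*2.9401^2 - 7*2.9401 + 2.0*|2.9401| = -6.0563


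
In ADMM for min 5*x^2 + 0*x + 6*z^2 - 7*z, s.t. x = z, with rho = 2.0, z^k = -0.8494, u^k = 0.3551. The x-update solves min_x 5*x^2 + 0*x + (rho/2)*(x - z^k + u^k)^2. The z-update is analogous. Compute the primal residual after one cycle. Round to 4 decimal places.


ADMM iteration with rho = 2.0, z^k = -0.8494, u^k = 0.3551
Step 1: x-update.
Minimize 5*x^2 + 0*x + (2.0/2)*(x + 0.8494 + 0.3551)^2
FOC: (2*5 + 2.0)*x = 0 + 2.0*(-0.8494 - 0.3551)
x^{k+1} = -0.2008
Step 2: z-update.
Minimize 6*z^2 - 7*z + (2.0/2)*(-0.2008 - z + 0.3551)^2
FOC: (2*6 + 2.0)*z = 7 + 2.0*(-0.2008 + 0.3551)
z^{k+1} = 0.5221
Step 3: u-update.
u^{k+1} = 0.3551 - 0.2008 - 0.5221 = -0.3677
Step 4: Primal residual = |-0.2008 - 0.5221| = 0.7228


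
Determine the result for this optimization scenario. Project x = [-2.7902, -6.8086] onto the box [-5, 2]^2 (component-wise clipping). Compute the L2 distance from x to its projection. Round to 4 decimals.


Project each component onto [-5, 2].
clip(-2.7902) = -2.7902, clip(-6.8086) = -5.0
Projection = [-2.7902, -5.0]
Squared diffs: [0.0, 3.271]
Distance = sqrt(3.271) = 1.8086


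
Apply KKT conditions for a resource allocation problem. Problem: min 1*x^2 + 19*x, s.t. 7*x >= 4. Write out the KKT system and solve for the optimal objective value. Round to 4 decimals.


Step 1: Try lambda = 0 (constraint inactive).
x_unc = -19/(2*1) = -9.5
Check: 7*-9.5 = -66.5 < 4 -- violated!
Step 2: Constraint must be active: 7*x = 4
x* = 4/7 = 0.5714 (rounded; the exact value 4/7 is used below)
lambda = (2*1*(4/7) + 19)/7 = 2.8776
Step 3: Compute optimal value.
f(x*) = 1*(4/7)^2 + 19*(4/7) = 11.1837


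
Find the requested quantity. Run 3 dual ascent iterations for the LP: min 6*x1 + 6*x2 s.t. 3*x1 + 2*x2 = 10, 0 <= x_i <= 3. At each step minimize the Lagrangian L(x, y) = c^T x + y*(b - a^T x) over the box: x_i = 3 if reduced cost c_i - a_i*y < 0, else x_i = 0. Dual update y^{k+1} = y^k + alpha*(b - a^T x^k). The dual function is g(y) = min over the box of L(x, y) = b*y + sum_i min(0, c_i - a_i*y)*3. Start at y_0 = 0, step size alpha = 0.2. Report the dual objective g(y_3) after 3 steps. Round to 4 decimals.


Dual ascent for LP: min 6*x1 + 6*x2, 3*x1 + 2*x2 = 10, 0 <= x_i <= 3
Step 1: y^k = 0.0, reduced costs: (6.0, 6.0)
  x^k = (0.0, 0.0), subgradient = b - a^T x = 10.0
  y^{k+1} = 0.0 + 0.2*10.0 = 2.0
Step 2: y^k = 2.0, reduced costs: (0.0, 2.0)
  x^k = (0.0, 0.0), subgradient = b - a^T x = 10.0
  y^{k+1} = 2.0 + 0.2*10.0 = 4.0
Step 3: y^k = 4.0, reduced costs: (-6.0, -2.0)
  x^k = (3.0, 3.0), subgradient = b - a^T x = -5.0
  y^{k+1} = 4.0 + 0.2*-5.0 = 3.0
Dual objective at y_3 = 3.0: reduced costs (-3.0, 0.0), box minimizer x = (3.0, 0.0)
g(y_3) = b*y + (c1 - a1*y)*x1 + (c2 - a2*y)*x2 = 10*3.0 + (-3.0)*3.0 + 0.0*0.0 = 30.0 - 9.0 + 0.0 = 21.0


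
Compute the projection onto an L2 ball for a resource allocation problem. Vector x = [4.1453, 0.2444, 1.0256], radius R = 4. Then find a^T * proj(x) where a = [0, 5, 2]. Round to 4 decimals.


Step 1: Compute ||x|| (intermediates to 6 decimals).
||x|| = sqrt(4.1453^2 + 0.2444^2 + 1.0256^2) = 4.277277
Step 2: Project.
Since ||x|| > R, scale = R/||x|| = 4/4.277277 = 0.935174, proj(x) = scale * x
proj(x) = [3.876577, 0.228557, 0.959114]
Step 3: Dot product.
a^T * proj(x) = 0*3.876577 + 5*0.228557 + 2*0.959114 = 3.061


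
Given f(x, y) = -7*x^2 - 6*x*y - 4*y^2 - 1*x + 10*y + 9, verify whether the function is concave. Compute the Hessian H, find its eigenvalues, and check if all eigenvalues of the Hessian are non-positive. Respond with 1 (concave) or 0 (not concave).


The Hessian of f(x,y) = -7*x^2 - 6*x*y - 4*y^2 - 1*x + 10*y + 9 is:
H = [[-14, -6], [-6, -8]]
Trace = -14 - 8 = -22
Determinant = -14*-8 - (-6)^2 = 76
Discriminant = (-22)^2 - 4*76 = 180.0
Eigenvalues: lambda_1 = -17.7082, lambda_2 = -4.2918
The function is concave.

1


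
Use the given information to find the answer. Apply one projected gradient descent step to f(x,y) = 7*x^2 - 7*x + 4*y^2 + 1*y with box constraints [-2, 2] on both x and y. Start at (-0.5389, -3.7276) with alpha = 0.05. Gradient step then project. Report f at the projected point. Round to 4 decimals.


Step 1: Compute gradient at (-0.5389, -3.7276).
grad_x = 2*7*-0.5389 - 7 = -14.5446
grad_y = 2*4*-3.7276 + 1 = -28.8208
Step 2: Gradient step.
x_raw = -0.5389 - 0.05*-14.5446 = 0.1883
y_raw = -3.7276 - 0.05*-28.8208 = -2.2866
Step 3: Project onto [-2, 2].
x_proj = clip(0.1883) = 0.1883
y_proj = clip(-2.2866) = -2.0
Step 4: Evaluate f.
f(0.1883, -2.0) = 12.93


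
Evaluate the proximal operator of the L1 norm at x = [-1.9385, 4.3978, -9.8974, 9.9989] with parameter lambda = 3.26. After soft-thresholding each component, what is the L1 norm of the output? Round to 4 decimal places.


Soft-thresholding with lambda = 3.26:
prox(-1.9385) = sign(-1.9385)*max(|-1.9385| - 3.26, 0) = 0.0
prox(4.3978) = sign(4.3978)*max(|4.3978| - 3.26, 0) = 1.1378
prox(-9.8974) = sign(-9.8974)*max(|-9.8974| - 3.26, 0) = -6.6374
prox(9.9989) = sign(9.9989)*max(|9.9989| - 3.26, 0) = 6.7389
prox(x) = [0.0, 1.1378, -6.6374, 6.7389]
||prox(x)||_1 = 0.0 + 1.1378 + 6.6374 + 6.7389 = 14.5141


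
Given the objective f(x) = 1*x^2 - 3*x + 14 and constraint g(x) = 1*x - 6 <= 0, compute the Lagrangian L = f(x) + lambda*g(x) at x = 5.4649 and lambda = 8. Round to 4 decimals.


Step 1: Evaluate f(x).
f(5.4649) = 1*5.4649^2 - 3*5.4649 + 14 = 27.4704
Step 2: Evaluate g(x).
g(5.4649) = 1*5.4649 - 6 = -0.5351
Step 3: Compute Lagrangian.
L = 27.4704 + 8*-0.5351 = 23.1896


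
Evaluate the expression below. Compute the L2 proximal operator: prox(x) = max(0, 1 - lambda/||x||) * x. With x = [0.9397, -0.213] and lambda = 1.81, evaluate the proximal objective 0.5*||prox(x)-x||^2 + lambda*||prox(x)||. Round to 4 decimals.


Step 1: Compute ||x||.
||x|| = 0.9635
Step 2: Compute scaling factor.
scale = max(0, 1 - 1.81/0.9635) = 0.0
Step 3: prox(x) = [0.0, -0.0]
||prox(x)|| = 0.0
Step 4: Proximal objective.
0.5*||prox-x||^2 = 0.4642
lambda*||prox|| = 0.0
Total = 0.4642


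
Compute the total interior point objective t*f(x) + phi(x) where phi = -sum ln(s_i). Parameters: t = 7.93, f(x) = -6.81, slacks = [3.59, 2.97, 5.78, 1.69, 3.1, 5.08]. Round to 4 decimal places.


Step 1: Compute log-barrier.
ln values: [1.2782, 1.0886, 1.7544, 0.5247, 1.1314, 1.6253]
phi = -(1.2782 + 1.0886 + 1.7544 + 0.5247 + 1.1314 + 1.6253) = -7.4026
Step 2: Compute augmented objective.
t*f(x) = 7.93*-6.81 = -54.0033
Total = -54.0033 - 7.4026 = -61.4059


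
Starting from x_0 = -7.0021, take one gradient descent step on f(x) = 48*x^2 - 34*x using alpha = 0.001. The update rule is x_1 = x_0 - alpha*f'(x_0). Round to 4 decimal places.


We compute the gradient at x_0 and apply the update.
f'(x) = 96*x - 34
f'(-7.0021) = 96*-7.0021 - 34 = -706.2016
x_1 = -7.0021 - 0.001*-706.2016 = -6.2959


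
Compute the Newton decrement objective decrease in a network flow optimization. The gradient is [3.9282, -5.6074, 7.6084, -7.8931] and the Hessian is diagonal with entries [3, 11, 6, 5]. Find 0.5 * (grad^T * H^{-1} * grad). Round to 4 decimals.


Step 1: H is diagonal, so H^(-1) * g = [1.3094, -0.5098, 1.2681, -1.5786].
Step 2: g^T H^(-1) g = sum_i g_i^2 / H_ii
  = (3.9282)^2/3 + (-5.6074)^2/11 + (7.6084)^2/6 + (-7.8931)^2/5
  = 5.1436 + 2.8584 + 9.648 + 12.4602 = 30.1102
Step 3: Objective decrease = 0.5 * g^T H^(-1) g = 15.0551


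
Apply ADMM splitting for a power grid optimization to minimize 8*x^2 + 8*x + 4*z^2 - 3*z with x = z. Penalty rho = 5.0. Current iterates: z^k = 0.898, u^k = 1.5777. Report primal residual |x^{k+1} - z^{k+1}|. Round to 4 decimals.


ADMM iteration with rho = 5.0, z^k = 0.898, u^k = 1.5777
Step 1: x-update.
Minimize 8*x^2 + 8*x + (5.0/2)*(x - 0.898 + 1.5777)^2
FOC: (2*8 + 5.0)*x = -8 + 5.0*(0.898 - 1.5777)
x^{k+1} = -0.5428
Step 2: z-update.
Minimize 4*z^2 - 3*z + (5.0/2)*(-0.5428 - z + 1.5777)^2
FOC: (2*4 + 5.0)*z = 3 + 5.0*(-0.5428 + 1.5777)
z^{k+1} = 0.6288
Step 3: u-update.
u^{k+1} = 1.5777 - 0.5428 - 0.6288 = 0.4061
Step 4: Primal residual = |-0.5428 - 0.6288| = 1.1716


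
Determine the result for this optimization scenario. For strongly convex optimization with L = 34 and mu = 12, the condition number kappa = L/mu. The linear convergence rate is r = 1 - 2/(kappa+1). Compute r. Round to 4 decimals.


Step 1: Compute the condition number.
kappa = L/mu = 34/12 = 2.8333
Step 2: Compute the convergence rate.
r = 1 - 2/(kappa + 1) = 1 - 2*mu/(L + mu) = (L - mu)/(L + mu) = 22/46 = 0.4783


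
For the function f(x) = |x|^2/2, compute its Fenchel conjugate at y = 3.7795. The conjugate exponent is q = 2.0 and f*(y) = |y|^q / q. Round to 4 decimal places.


The conjugate exponent q satisfies 1/p + 1/q = 1.
p = 2, so q = 2/(2 - 1) = 2.0
|y|^q = 3.7795^2.0 = 14.2846
f*(3.7795) = 14.2846 / 2.0 = 7.1423


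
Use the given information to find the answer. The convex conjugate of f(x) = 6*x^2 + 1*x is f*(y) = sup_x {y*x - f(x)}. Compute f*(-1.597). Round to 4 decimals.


f*(y) = sup_x {y*x - a*x^2 - b*x} = sup_x {(y-b)*x - a*x^2}
FOC: (y - b) - 2a*x = 0 => x* = (y - b)/(2a)
x* = (-1.597 - 1)/(2*6) = -0.2164
f*(-1.597) = (y-b)^2/(4a) = (-1.597 - 1)^2/(4*6)
= 6.7444/24 = 0.281


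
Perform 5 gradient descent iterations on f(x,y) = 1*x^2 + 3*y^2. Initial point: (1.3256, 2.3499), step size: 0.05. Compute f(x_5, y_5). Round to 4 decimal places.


Gradient descent on f(x,y) = 1*x^2 + 3*y^2.
Starting point: (1.3256, 2.3499), alpha = 0.05
Step 1: grad_x = 2*1*1.3256 = 2.6512, grad_y = 2*3*2.3499 = 14.0994
  x_1 = 1.3256 - 0.05*2.6512 = 1.193
  y_1 = 2.3499 - 0.05*14.0994 = 1.6449
Step 2: grad_x = 2*1*1.193 = 2.3861, grad_y = 2*3*1.6449 = 9.8696
  x_2 = 1.193 - 0.05*2.3861 = 1.0737
  y_2 = 1.6449 - 0.05*9.8696 = 1.1515
Step 3: grad_x = 2*1*1.0737 = 2.1475, grad_y = 2*3*1.1515 = 6.9087
  x_3 = 1.0737 - 0.05*2.1475 = 0.9664
  y_3 = 1.1515 - 0.05*6.9087 = 0.806
Step 4: grad_x = 2*1*0.9664 = 1.9327, grad_y = 2*3*0.806 = 4.8361
  x_4 = 0.9664 - 0.05*1.9327 = 0.8697
  y_4 = 0.806 - 0.05*4.8361 = 0.5642
Step 5: grad_x = 2*1*0.8697 = 1.7395, grad_y = 2*3*0.5642 = 3.3853
  x_5 = 0.8697 - 0.05*1.7395 = 0.7828
  y_5 = 0.5642 - 0.05*3.3853 = 0.3949
f(0.7828, 0.3949) = 1*0.7828^2 + 3*0.3949^2 = 1.0807


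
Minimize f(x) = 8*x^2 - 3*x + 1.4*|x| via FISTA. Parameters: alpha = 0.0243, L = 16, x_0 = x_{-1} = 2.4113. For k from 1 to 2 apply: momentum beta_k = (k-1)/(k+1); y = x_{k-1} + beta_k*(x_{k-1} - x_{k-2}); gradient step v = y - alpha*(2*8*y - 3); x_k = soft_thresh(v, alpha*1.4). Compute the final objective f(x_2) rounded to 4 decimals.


FISTA on f(x) = 8*x^2 - 3*x + 1.4*|x|
L = 16, alpha = 0.0243
Iteration 1: beta = 0.0, y = 2.4113 + 0.0*(2.4113 - 2.4113) = 2.4113
  grad(y) = 35.5808, v = y - alpha*grad = 1.5467
  prox(v) = soft_thresh(1.5467, 0.034) = 1.5127
Iteration 2: beta = 0.3333, y = 1.5127 + 0.3333*(1.5127 - 2.4113) = 1.2131
  grad(y) = 16.41, v = y - alpha*grad = 0.8144
  prox(v) = soft_thresh(0.8144, 0.034) = 0.7803
f(x_2) = 8*0.7803^2 - 3*0.7803 + 1.4*|0.7803| = 3.6229


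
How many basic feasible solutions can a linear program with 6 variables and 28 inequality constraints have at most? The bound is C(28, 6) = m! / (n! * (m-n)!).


Each vertex corresponds to some choice of n active constraints out of m, so the number of vertices is at most C(m, n) = m! / (n!(m-n)!).
m = 28, n = 6
Numerator: 28 * 27 * 26 * 25 * 24 * 23
Denominator: 6! = 720
C(28, 6) = 376740


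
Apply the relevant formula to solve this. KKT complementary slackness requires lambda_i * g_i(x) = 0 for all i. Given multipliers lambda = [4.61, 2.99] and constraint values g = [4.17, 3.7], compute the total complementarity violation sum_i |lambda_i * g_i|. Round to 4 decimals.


KKT complementary slackness check:
lambda_1 * g_1 = 4.61 * 4.17 = 19.2237
lambda_2 * g_2 = 2.99 * 3.7 = 11.063
Total violation = 19.2237 + 11.063 = 30.2867


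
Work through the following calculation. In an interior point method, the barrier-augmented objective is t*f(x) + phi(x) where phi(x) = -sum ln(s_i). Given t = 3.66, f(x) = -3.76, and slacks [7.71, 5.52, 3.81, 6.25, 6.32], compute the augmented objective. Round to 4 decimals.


Step 1: Compute log-barrier.
ln values: [2.0425, 1.7084, 1.3376, 1.8326, 1.8437]
phi = -(2.0425 + 1.7084 + 1.3376 + 1.8326 + 1.8437) = -8.7648
Step 2: Compute augmented objective.
t*f(x) = 3.66*-3.76 = -13.7616
Total = -13.7616 - 8.7648 = -22.5264


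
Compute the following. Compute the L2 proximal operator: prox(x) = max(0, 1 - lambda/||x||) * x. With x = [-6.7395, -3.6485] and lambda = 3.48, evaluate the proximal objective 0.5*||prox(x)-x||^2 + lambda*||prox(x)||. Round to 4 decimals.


Step 1: Compute ||x||.
||x|| = 7.6637
Step 2: Compute scaling factor.
scale = max(0, 1 - 3.48/7.6637) = 0.5459
Step 3: prox(x) = [-3.6792, -1.9918]
||prox(x)|| = 4.1837
Step 4: Proximal objective.
0.5*||prox-x||^2 = 6.0552
lambda*||prox|| = 14.5593
Total = 20.6145


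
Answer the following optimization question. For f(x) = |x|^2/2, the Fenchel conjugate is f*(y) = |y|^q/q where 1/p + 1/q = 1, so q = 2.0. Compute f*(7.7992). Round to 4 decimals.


The conjugate exponent q satisfies 1/p + 1/q = 1.
p = 2, so q = 2/(2 - 1) = 2.0
|y|^q = 7.7992^2.0 = 60.8275
f*(7.7992) = 60.8275 / 2.0 = 30.4138


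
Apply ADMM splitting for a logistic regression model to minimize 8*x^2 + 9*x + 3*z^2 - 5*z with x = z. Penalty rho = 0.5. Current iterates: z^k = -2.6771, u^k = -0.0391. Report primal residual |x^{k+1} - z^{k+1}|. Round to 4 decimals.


ADMM iteration with rho = 0.5, z^k = -2.6771, u^k = -0.0391
Step 1: x-update.
Minimize 8*x^2 + 9*x + (0.5/2)*(x + 2.6771 - 0.0391)^2
FOC: (2*8 + 0.5)*x = -9 + 0.5*(-2.6771 + 0.0391)
x^{k+1} = -0.6254
Step 2: z-update.
Minimize 3*z^2 - 5*z + (0.5/2)*(-0.6254 - z - 0.0391)^2
FOC: (2*3 + 0.5)*z = 5 + 0.5*(-0.6254 - 0.0391)
z^{k+1} = 0.7181
Step 3: u-update.
u^{k+1} = -0.0391 - 0.6254 - 0.7181 = -1.3826
Step 4: Primal residual = |-0.6254 - 0.7181| = 1.3435


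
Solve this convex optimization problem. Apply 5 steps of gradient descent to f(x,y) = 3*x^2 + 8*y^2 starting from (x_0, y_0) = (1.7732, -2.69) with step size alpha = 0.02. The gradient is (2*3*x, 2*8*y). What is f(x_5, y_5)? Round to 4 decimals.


Gradient descent on f(x,y) = 3*x^2 + 8*y^2.
Starting point: (1.7732, -2.69), alpha = 0.02
Step 1: grad_x = 2*3*1.7732 = 10.6392, grad_y = 2*8*-2.69 = -43.04
  x_1 = 1.7732 - 0.02*10.6392 = 1.5604
  y_1 = -2.69 - 0.02*-43.04 = -1.8292
Step 2: grad_x = 2*3*1.5604 = 9.3625, grad_y = 2*8*-1.8292 = -29.2672
  x_2 = 1.5604 - 0.02*9.3625 = 1.3732
  y_2 = -1.8292 - 0.02*-29.2672 = -1.2439
Step 3: grad_x = 2*3*1.3732 = 8.239, grad_y = 2*8*-1.2439 = -19.9017
  x_3 = 1.3732 - 0.02*8.239 = 1.2084
  y_3 = -1.2439 - 0.02*-19.9017 = -0.8458
Step 4: grad_x = 2*3*1.2084 = 7.2503, grad_y = 2*8*-0.8458 = -13.5332
  x_4 = 1.2084 - 0.02*7.2503 = 1.0634
  y_4 = -0.8458 - 0.02*-13.5332 = -0.5752
Step 5: grad_x = 2*3*1.0634 = 6.3803, grad_y = 2*8*-0.5752 = -9.2025
  x_5 = 1.0634 - 0.02*6.3803 = 0.9358
  y_5 = -0.5752 - 0.02*-9.2025 = -0.3911
f(0.9358, -0.3911) = 3*0.9358^2 + 8*(-0.3911)^2 = 3.8507


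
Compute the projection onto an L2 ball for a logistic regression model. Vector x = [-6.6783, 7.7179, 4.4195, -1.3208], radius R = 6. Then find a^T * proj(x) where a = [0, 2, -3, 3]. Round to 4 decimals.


Step 1: Compute ||x|| (intermediates to 6 decimals).
||x|| = sqrt((-6.6783)^2 + 7.7179^2 + 4.4195^2 + (-1.3208)^2) = 11.200097
Step 2: Project.
Since ||x|| > R, scale = R/||x|| = 6/11.200097 = 0.53571, proj(x) = scale * x
proj(x) = [-3.577632, 4.134556, 2.36757, -0.707566]
Step 3: Dot product.
a^T * proj(x) = 0*(-3.577632) + 2*4.134556 - 3*2.36757 + 3*(-0.707566) = -0.9563


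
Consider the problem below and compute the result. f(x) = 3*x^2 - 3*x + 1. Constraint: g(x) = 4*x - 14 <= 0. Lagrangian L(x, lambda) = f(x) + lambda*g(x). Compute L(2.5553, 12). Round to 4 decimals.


Step 1: Evaluate f(x).
f(2.5553) = 3*2.5553^2 - 3*2.5553 + 1 = 12.9228
Step 2: Evaluate g(x).
g(2.5553) = 4*2.5553 - 14 = -3.7788
Step 3: Compute Lagrangian.
L = 12.9228 + 12*-3.7788 = -32.4228


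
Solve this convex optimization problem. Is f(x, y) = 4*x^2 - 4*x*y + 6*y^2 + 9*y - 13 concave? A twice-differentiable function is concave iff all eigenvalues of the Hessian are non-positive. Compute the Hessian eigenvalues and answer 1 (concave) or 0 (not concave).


The Hessian of f(x,y) = 4*x^2 - 4*x*y + 6*y^2 + 9*y - 13 is:
H = [[8, -4], [-4, 12]]
Trace = 8 + 12 = 20
Determinant = 8*12 - (-4)^2 = 80
Discriminant = (20)^2 - 4*80 = 80.0
Eigenvalues: lambda_1 = 5.5279, lambda_2 = 14.4721
The function is not concave.

0


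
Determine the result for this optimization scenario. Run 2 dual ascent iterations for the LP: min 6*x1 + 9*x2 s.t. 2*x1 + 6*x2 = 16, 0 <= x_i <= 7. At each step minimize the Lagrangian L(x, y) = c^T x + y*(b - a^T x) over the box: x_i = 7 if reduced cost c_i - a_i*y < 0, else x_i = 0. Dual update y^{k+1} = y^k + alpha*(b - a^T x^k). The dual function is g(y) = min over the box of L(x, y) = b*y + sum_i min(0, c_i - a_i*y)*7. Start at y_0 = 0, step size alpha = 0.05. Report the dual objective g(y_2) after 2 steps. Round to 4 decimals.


Dual ascent for LP: min 6*x1 + 9*x2, 2*x1 + 6*x2 = 16, 0 <= x_i <= 7
Step 1: y^k = 0.0, reduced costs: (6.0, 9.0)
  x^k = (0.0, 0.0), subgradient = b - a^T x = 16.0
  y^{k+1} = 0.0 + 0.05*16.0 = 0.8
Step 2: y^k = 0.8, reduced costs: (4.4, 4.2)
  x^k = (0.0, 0.0), subgradient = b - a^T x = 16.0
  y^{k+1} = 0.8 + 0.05*16.0 = 1.6
Dual objective at y_2 = 1.6: reduced costs (2.8, -0.6), box minimizer x = (0.0, 7.0)
g(y_2) = b*y + (c1 - a1*y)*x1 + (c2 - a2*y)*x2 = 16*1.6 + 2.8*0.0 + (-0.6)*7.0 = 25.6 + 0.0 - 4.2 = 21.4


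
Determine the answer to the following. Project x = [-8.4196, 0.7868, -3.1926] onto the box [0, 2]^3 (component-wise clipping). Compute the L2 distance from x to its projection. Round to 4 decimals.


Project each component onto [0, 2].
clip(-8.4196) = 0.0, clip(0.7868) = 0.7868, clip(-3.1926) = 0.0
Projection = [0.0, 0.7868, 0.0]
Squared diffs: [70.8897, 0.0, 10.1927]
Distance = sqrt(81.0824) = 9.0046


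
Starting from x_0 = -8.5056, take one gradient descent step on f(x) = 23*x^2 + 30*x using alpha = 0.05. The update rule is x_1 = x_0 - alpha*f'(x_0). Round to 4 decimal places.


We compute the gradient at x_0 and apply the update.
f'(x) = 46*x + 30
f'(-8.5056) = 46*-8.5056 + 30 = -361.2576
x_1 = -8.5056 - 0.05*-361.2576 = 9.5573


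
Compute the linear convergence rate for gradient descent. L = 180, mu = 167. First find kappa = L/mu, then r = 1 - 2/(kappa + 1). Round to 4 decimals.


Step 1: Compute the condition number.
kappa = L/mu = 180/167 = 1.0778
Step 2: Compute the convergence rate.
r = 1 - 2/(kappa + 1) = 1 - 2*mu/(L + mu) = (L - mu)/(L + mu) = 13/347 = 0.0375


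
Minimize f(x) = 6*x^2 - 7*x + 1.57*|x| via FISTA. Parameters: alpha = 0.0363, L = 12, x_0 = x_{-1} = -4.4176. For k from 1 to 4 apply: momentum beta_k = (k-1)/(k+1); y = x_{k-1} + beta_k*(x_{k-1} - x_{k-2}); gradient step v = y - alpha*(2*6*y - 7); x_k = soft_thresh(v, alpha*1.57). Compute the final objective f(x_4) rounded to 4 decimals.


FISTA on f(x) = 6*x^2 - 7*x + 1.57*|x|
L = 12, alpha = 0.0363
Iteration 1: beta = 0.0, y = -4.4176 + 0.0*(-4.4176 + 4.4176) = -4.4176
  grad(y) = -60.0112, v = y - alpha*grad = -2.2392
  prox(v) = soft_thresh(-2.2392, 0.057) = -2.1822
Iteration 2: beta = 0.3333, y = -2.1822 + 0.3333*(-2.1822 + 4.4176) = -1.4371
  grad(y) = -24.2448, v = y - alpha*grad = -0.557
  prox(v) = soft_thresh(-0.557, 0.057) = -0.5
Iteration 3: beta = 0.5, y = -0.5 + 0.5*(-0.5 + 2.1822) = 0.3411
  grad(y) = -2.9066, v = y - alpha*grad = 0.4466
  prox(v) = soft_thresh(0.4466, 0.057) = 0.3896
Iteration 4: beta = 0.6, y = 0.3896 + 0.6*(0.3896 + 0.5) = 0.9234
  grad(y) = 4.0809, v = y - alpha*grad = 0.7753
  prox(v) = soft_thresh(0.7753, 0.057) = 0.7183
f(x_4) = 6*0.7183^2 - 7*0.7183 + 1.57*|0.7183| = -0.8047


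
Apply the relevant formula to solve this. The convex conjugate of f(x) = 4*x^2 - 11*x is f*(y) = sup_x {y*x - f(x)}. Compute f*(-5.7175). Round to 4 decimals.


f*(y) = sup_x {y*x - a*x^2 - b*x} = sup_x {(y-b)*x - a*x^2}
FOC: (y - b) - 2a*x = 0 => x* = (y - b)/(2a)
x* = (-5.7175 + 11)/(2*4) = 0.6603
f*(-5.7175) = (y-b)^2/(4a) = (-5.7175 + 11)^2/(4*4)
= 27.9048/16 = 1.7441


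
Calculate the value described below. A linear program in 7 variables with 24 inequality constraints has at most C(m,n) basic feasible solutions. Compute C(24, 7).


Each vertex corresponds to some choice of n active constraints out of m, so the number of vertices is at most C(m, n) = m! / (n!(m-n)!).
m = 24, n = 7
Numerator: 24 * 23 * 22 * 21 * 20 * 19 * 18
Denominator: 7! = 5040
C(24, 7) = 346104


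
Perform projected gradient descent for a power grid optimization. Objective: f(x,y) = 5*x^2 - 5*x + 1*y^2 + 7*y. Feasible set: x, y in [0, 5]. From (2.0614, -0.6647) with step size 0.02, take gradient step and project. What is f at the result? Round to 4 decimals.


Step 1: Compute gradient at (2.0614, -0.6647).
grad_x = 2*5*2.0614 - 5 = 15.614
grad_y = 2*1*-0.6647 + 7 = 5.6706
Step 2: Gradient step.
x_raw = 2.0614 - 0.02*15.614 = 1.7491
y_raw = -0.6647 - 0.02*5.6706 = -0.7781
Step 3: Project onto [0, 5].
x_proj = clip(1.7491) = 1.7491
y_proj = clip(-0.7781) = 0.0
Step 4: Evaluate f.
f(1.7491, 0.0) = 6.5515


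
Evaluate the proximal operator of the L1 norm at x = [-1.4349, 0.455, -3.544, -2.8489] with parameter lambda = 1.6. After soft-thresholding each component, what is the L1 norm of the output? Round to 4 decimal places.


Soft-thresholding with lambda = 1.6:
prox(-1.4349) = sign(-1.4349)*max(|-1.4349| - 1.6, 0) = 0.0
prox(0.455) = sign(0.455)*max(|0.455| - 1.6, 0) = 0.0
prox(-3.544) = sign(-3.544)*max(|-3.544| - 1.6, 0) = -1.944
prox(-2.8489) = sign(-2.8489)*max(|-2.8489| - 1.6, 0) = -1.2489
prox(x) = [0.0, 0.0, -1.944, -1.2489]
||prox(x)||_1 = 0.0 + 0.0 + 1.944 + 1.2489 = 3.1929


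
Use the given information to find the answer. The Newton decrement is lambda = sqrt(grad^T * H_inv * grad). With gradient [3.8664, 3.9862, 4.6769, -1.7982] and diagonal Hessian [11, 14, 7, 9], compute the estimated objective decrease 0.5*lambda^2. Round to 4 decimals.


Step 1: H is diagonal, so H^(-1) * g = [0.3515, 0.2847, 0.6681, -0.1998].
Step 2: g^T H^(-1) g = sum_i g_i^2 / H_ii
  = (3.8664)^2/11 + (3.9862)^2/14 + (4.6769)^2/7 + (-1.7982)^2/9
  = 1.359 + 1.135 + 3.1248 + 0.3593 = 5.978
Step 3: Objective decrease = 0.5 * g^T H^(-1) g = 2.989


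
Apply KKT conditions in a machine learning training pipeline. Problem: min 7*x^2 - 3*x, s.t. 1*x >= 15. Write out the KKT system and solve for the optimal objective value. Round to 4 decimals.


Step 1: Try lambda = 0 (constraint inactive).
x_unc = 3/(2*7) = 0.2143
Check: 1*0.2143 = 0.2143 < 15 -- violated!
Step 2: Constraint must be active: 1*x = 15
x* = 15/1 = 15.0
lambda = (2*7*15.0 - 3)/1 = 207.0
Step 3: Compute optimal value.
f(x*) = 7*15.0^2 - 3*15.0 = 1530.0


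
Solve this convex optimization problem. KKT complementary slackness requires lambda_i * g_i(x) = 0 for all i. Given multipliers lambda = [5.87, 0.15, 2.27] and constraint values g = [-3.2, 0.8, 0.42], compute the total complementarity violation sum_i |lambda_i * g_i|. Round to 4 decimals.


KKT complementary slackness check:
lambda_1 * g_1 = 5.87 * -3.2 = -18.784
lambda_2 * g_2 = 0.15 * 0.8 = 0.12
lambda_3 * g_3 = 2.27 * 0.42 = 0.9534
Total violation = 18.784 + 0.12 + 0.9534 = 19.8574


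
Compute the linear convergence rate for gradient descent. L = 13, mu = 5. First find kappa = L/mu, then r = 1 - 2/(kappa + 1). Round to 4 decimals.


Step 1: Compute the condition number.
kappa = L/mu = 13/5 = 2.6
Step 2: Compute the convergence rate.
r = 1 - 2/(kappa + 1) = 1 - 2*mu/(L + mu) = (L - mu)/(L + mu) = 8/18 = 0.4444


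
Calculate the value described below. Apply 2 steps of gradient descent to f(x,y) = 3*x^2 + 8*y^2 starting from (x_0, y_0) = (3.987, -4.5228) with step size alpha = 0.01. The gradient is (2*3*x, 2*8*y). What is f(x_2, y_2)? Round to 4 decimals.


Gradient descent on f(x,y) = 3*x^2 + 8*y^2.
Starting point: (3.987, -4.5228), alpha = 0.01
Step 1: grad_x = 2*3*3.987 = 23.922, grad_y = 2*8*-4.5228 = -72.3648
  x_1 = 3.987 - 0.01*23.922 = 3.7478
  y_1 = -4.5228 - 0.01*-72.3648 = -3.7992
Step 2: grad_x = 2*3*3.7478 = 22.4867, grad_y = 2*8*-3.7992 = -60.7864
  x_2 = 3.7478 - 0.01*22.4867 = 3.5229
  y_2 = -3.7992 - 0.01*-60.7864 = -3.1913
f(3.5229, -3.1913) = 3*3.5229^2 + 8*(-3.1913)^2 = 118.7073


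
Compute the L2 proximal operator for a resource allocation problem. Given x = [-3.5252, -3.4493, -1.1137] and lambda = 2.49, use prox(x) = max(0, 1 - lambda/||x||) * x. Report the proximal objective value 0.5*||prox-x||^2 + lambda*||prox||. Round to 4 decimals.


Step 1: Compute ||x||.
||x|| = 5.0562
Step 2: Compute scaling factor.
scale = max(0, 1 - 2.49/5.0562) = 0.5075
Step 3: prox(x) = [-1.7892, -1.7506, -0.5652]
||prox(x)|| = 2.5662
Step 4: Proximal objective.
0.5*||prox-x||^2 = 3.1001
lambda*||prox|| = 6.3898
Total = 9.4899


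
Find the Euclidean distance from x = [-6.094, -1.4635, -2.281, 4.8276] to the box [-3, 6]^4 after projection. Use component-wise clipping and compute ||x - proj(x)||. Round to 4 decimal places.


Project each component onto [-3, 6].
clip(-6.094) = -3.0, clip(-1.4635) = -1.4635, clip(-2.281) = -2.281, clip(4.8276) = 4.8276
Projection = [-3.0, -1.4635, -2.281, 4.8276]
Squared diffs: [9.5728, 0.0, 0.0, 0.0]
Distance = sqrt(9.5728) = 3.094


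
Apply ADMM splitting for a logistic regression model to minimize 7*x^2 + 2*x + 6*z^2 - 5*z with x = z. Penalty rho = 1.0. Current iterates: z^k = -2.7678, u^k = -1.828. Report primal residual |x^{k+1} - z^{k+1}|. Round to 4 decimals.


ADMM iteration with rho = 1.0, z^k = -2.7678, u^k = -1.828
Step 1: x-update.
Minimize 7*x^2 + 2*x + (1.0/2)*(x + 2.7678 - 1.828)^2
FOC: (2*7 + 1.0)*x = -2 + 1.0*(-2.7678 + 1.828)
x^{k+1} = -0.196
Step 2: z-update.
Minimize 6*z^2 - 5*z + (1.0/2)*(-0.196 - z - 1.828)^2
FOC: (2*6 + 1.0)*z = 5 + 1.0*(-0.196 - 1.828)
z^{k+1} = 0.2289
Step 3: u-update.
u^{k+1} = -1.828 - 0.196 - 0.2289 = -2.2529
Step 4: Primal residual = |-0.196 - 0.2289| = 0.4249


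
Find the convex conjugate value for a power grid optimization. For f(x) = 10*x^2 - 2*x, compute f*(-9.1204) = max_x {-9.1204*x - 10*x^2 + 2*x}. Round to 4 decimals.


f*(y) = sup_x {y*x - a*x^2 - b*x} = sup_x {(y-b)*x - a*x^2}
FOC: (y - b) - 2a*x = 0 => x* = (y - b)/(2a)
x* = (-9.1204 + 2)/(2*10) = -0.356
f*(-9.1204) = (y-b)^2/(4a) = (-9.1204 + 2)^2/(4*10)
= 50.7001/40 = 1.2675


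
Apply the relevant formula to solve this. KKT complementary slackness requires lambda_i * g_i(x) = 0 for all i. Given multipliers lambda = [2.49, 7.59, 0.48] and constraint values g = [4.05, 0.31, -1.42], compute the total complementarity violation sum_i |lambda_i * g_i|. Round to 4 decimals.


KKT complementary slackness check:
lambda_1 * g_1 = 2.49 * 4.05 = 10.0845
lambda_2 * g_2 = 7.59 * 0.31 = 2.3529
lambda_3 * g_3 = 0.48 * -1.42 = -0.6816
Total violation = 10.0845 + 2.3529 + 0.6816 = 13.119


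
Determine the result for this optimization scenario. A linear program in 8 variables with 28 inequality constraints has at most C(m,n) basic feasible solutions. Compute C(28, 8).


Each vertex corresponds to some choice of n active constraints out of m, so the number of vertices is at most C(m, n) = m! / (n!(m-n)!).
m = 28, n = 8
Numerator: 28 * 27 * 26 * 25 * 24 * 23 * 22 * 21
Denominator: 8! = 40320
C(28, 8) = 3108105


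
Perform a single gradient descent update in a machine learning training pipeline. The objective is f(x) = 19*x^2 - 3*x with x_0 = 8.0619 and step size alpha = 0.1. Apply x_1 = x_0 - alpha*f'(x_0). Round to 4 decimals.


We compute the gradient at x_0 and apply the update.
f'(x) = 38*x - 3
f'(8.0619) = 38*8.0619 - 3 = 303.3522
x_1 = 8.0619 - 0.1*303.3522 = -22.2733


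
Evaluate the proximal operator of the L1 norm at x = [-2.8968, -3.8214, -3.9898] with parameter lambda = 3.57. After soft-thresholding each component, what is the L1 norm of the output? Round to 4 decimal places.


Soft-thresholding with lambda = 3.57:
prox(-2.8968) = sign(-2.8968)*max(|-2.8968| - 3.57, 0) = 0.0
prox(-3.8214) = sign(-3.8214)*max(|-3.8214| - 3.57, 0) = -0.2514
prox(-3.9898) = sign(-3.9898)*max(|-3.9898| - 3.57, 0) = -0.4198
prox(x) = [0.0, -0.2514, -0.4198]
||prox(x)||_1 = 0.0 + 0.2514 + 0.4198 = 0.6712


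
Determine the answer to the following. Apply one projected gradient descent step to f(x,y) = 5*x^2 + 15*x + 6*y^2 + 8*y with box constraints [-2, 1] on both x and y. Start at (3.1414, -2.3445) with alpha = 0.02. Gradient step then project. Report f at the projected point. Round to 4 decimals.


Step 1: Compute gradient at (3.1414, -2.3445).
grad_x = 2*5*3.1414 + 15 = 46.414
grad_y = 2*6*-2.3445 + 8 = -20.134
Step 2: Gradient step.
x_raw = 3.1414 - 0.02*46.414 = 2.2131
y_raw = -2.3445 - 0.02*-20.134 = -1.9418
Step 3: Project onto [-2, 1].
x_proj = clip(2.2131) = 1.0
y_proj = clip(-1.9418) = -1.9418
Step 4: Evaluate f.
f(1.0, -1.9418) = 27.0894


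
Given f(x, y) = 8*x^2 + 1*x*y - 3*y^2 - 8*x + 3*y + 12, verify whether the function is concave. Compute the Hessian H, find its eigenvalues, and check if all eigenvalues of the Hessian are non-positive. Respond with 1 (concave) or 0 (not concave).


The Hessian of f(x,y) = 8*x^2 + 1*x*y - 3*y^2 - 8*x + 3*y + 12 is:
H = [[16, 1], [1, -6]]
Trace = 16 - 6 = 10
Determinant = 16*-6 - (1)^2 = -97
Discriminant = (10)^2 - 4*-97 = 488.0
Eigenvalues: lambda_1 = -6.0454, lambda_2 = 16.0454
The function is not concave.

0
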